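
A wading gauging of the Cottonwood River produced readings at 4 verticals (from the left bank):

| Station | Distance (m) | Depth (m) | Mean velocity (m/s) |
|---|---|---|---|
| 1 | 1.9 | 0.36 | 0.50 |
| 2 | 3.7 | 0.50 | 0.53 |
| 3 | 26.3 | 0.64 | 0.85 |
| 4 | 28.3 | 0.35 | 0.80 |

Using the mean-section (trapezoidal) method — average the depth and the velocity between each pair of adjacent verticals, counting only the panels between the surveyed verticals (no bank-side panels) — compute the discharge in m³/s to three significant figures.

10.1 m³/s

Panel 1-2: Δb = 1.8 m, d̄ = (0.36+0.50)/2 = 0.43, v̄ = (0.50+0.53)/2 = 0.515 → q = 1.8×0.43×0.515 = 0.3986 m³/s
Panel 2-3: Δb = 22.6 m, d̄ = (0.50+0.64)/2 = 0.57, v̄ = (0.53+0.85)/2 = 0.69 → q = 22.6×0.57×0.69 = 8.889 m³/s
Panel 3-4: Δb = 2 m, d̄ = (0.64+0.35)/2 = 0.495, v̄ = (0.85+0.80)/2 = 0.825 → q = 2×0.495×0.825 = 0.8168 m³/s
Q = Σ q = 10.10 m³/s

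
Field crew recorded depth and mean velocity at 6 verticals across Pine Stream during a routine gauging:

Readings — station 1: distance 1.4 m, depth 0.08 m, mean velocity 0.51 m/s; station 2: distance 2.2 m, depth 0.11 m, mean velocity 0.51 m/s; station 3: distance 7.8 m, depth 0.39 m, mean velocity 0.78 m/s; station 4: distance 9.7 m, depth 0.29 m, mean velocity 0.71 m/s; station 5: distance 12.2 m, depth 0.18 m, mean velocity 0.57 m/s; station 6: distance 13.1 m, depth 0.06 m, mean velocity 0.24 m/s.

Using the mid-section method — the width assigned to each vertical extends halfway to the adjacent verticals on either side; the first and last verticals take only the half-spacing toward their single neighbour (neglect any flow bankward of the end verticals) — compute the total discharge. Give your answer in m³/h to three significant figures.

w_1 = (2.2 − 1.4)/2 = 0.4 m; q_1 = 0.51 × 0.08 × 0.4 = 0.01632 m³/s
w_2 = (7.8 − 1.4)/2 = 3.2 m; q_2 = 0.51 × 0.11 × 3.2 = 0.1795 m³/s
w_3 = (9.7 − 2.2)/2 = 3.75 m; q_3 = 0.78 × 0.39 × 3.75 = 1.141 m³/s
w_4 = (12.2 − 7.8)/2 = 2.2 m; q_4 = 0.71 × 0.29 × 2.2 = 0.4530 m³/s
w_5 = (13.1 − 9.7)/2 = 1.7 m; q_5 = 0.57 × 0.18 × 1.7 = 0.1744 m³/s
w_6 = (13.1 − 12.2)/2 = 0.45 m; q_6 = 0.24 × 0.06 × 0.45 = 0.006480 m³/s
Q = Σ qᵢ = 1.970 m³/s
= 1.970 × 3600 = 7094 m³/h

7090 m³/h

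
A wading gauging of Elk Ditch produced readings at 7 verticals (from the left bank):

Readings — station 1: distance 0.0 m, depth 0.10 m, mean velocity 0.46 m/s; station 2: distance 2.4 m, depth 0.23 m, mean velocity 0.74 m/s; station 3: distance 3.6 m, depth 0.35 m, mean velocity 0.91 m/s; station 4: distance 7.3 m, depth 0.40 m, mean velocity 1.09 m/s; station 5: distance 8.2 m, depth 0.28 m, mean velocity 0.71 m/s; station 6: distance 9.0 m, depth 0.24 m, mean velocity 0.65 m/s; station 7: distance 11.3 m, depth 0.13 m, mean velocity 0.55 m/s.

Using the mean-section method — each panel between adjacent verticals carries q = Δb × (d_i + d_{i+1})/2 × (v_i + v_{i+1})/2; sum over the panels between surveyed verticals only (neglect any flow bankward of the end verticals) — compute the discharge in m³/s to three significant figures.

2.58 m³/s

Panel 1-2: Δb = 2.4 m, d̄ = (0.10+0.23)/2 = 0.165, v̄ = (0.46+0.74)/2 = 0.6 → q = 2.4×0.165×0.6 = 0.2376 m³/s
Panel 2-3: Δb = 1.2 m, d̄ = (0.23+0.35)/2 = 0.29, v̄ = (0.74+0.91)/2 = 0.825 → q = 1.2×0.29×0.825 = 0.2871 m³/s
Panel 3-4: Δb = 3.7 m, d̄ = (0.35+0.40)/2 = 0.375, v̄ = (0.91+1.09)/2 = 1 → q = 3.7×0.375×1 = 1.388 m³/s
Panel 4-5: Δb = 0.9 m, d̄ = (0.40+0.28)/2 = 0.34, v̄ = (1.09+0.71)/2 = 0.9 → q = 0.9×0.34×0.9 = 0.2754 m³/s
Panel 5-6: Δb = 0.8 m, d̄ = (0.28+0.24)/2 = 0.26, v̄ = (0.71+0.65)/2 = 0.68 → q = 0.8×0.26×0.68 = 0.1414 m³/s
Panel 6-7: Δb = 2.3 m, d̄ = (0.24+0.13)/2 = 0.185, v̄ = (0.65+0.55)/2 = 0.6 → q = 2.3×0.185×0.6 = 0.2553 m³/s
Q = Σ q = 2.584 m³/s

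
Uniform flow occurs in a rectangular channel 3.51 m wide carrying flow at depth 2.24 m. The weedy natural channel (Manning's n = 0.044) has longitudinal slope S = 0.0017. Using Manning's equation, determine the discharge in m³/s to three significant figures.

A = b·y = 3.51 × 2.24 = 7.862 m²
P = b + 2y = 3.51 + 2×2.24 = 7.990 m
R = A/P = 7.862/7.990 = 0.9840 m
Q = (1/n)·A·R^(2/3)·S^(1/2) = (1/0.044) × 7.862 × 0.9840^(2/3) × 0.0017^(1/2) = 7.289 m³/s

7.29 m³/s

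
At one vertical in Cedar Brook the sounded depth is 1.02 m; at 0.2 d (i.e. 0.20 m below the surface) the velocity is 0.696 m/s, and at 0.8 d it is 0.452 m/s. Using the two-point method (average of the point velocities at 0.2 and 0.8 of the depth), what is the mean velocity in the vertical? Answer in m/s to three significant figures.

v̄ = (0.696 + 0.452) / 2 = 0.5740 m/s

0.574 m/s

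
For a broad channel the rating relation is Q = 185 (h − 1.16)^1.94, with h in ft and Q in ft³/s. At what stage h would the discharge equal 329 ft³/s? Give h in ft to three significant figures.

2.51 ft

h − h₀ = (Q/C)^(1/b) = (329/185)^(1/1.94) = 1.345 ft
h = 1.16 + 1.345 = 2.505 ft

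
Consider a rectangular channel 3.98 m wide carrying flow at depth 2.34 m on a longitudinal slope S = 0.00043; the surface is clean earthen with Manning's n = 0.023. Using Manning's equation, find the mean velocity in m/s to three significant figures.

A = b·y = 3.98 × 2.34 = 9.313 m²
P = b + 2y = 3.98 + 2×2.34 = 8.660 m
R = A/P = 9.313/8.660 = 1.075 m
Q = (1/n)·A·R^(2/3)·S^(1/2) = (1/0.023) × 9.313 × 1.075^(2/3) × 0.00043^(1/2) = 8.814 m³/s
V = Q/A = 8.814/9.313 = 0.9464 m/s

0.946 m/s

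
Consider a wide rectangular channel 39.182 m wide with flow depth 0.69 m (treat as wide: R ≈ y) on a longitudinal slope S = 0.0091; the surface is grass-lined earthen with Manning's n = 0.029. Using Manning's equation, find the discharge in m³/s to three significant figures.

69.4 m³/s

A = b·y = 39.182 × 0.69 = 27.04 m²
Wide channel: R ≈ y = 0.69 m
Q = (1/n)·A·R^(2/3)·S^(1/2) = (1/0.029) × 27.04 × 0.6900^(2/3) × 0.0091^(1/2) = 69.44 m³/s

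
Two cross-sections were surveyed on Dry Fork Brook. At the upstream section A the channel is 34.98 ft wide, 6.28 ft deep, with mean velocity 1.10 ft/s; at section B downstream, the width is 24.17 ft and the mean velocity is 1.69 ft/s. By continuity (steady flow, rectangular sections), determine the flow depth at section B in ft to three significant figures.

5.92 ft

Q = A₁V₁ = (34.98×6.28) × 1.10 = 241.6 ft³/s
d₂ = Q/(b₂ V₂) = 241.6/(24.17×1.69) = 5.916 ft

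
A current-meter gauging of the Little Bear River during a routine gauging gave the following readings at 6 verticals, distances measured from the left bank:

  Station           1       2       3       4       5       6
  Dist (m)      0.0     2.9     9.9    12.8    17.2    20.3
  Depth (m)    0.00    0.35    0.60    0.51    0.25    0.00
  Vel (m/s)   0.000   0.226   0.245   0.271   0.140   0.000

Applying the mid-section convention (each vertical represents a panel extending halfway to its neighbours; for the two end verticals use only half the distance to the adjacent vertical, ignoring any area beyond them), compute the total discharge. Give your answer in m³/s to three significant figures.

1.75 m³/s

w_2 = (9.9 − 0.0)/2 = 4.95 m; q_2 = 0.226 × 0.35 × 4.95 = 0.3915 m³/s
w_3 = (12.8 − 2.9)/2 = 4.95 m; q_3 = 0.245 × 0.60 × 4.95 = 0.7277 m³/s
w_4 = (17.2 − 9.9)/2 = 3.65 m; q_4 = 0.271 × 0.51 × 3.65 = 0.5045 m³/s
w_5 = (20.3 − 12.8)/2 = 3.75 m; q_5 = 0.140 × 0.25 × 3.75 = 0.1313 m³/s
Stations 1, 6 contribute zero (depth or velocity is 0).
Q = Σ qᵢ = 1.755 m³/s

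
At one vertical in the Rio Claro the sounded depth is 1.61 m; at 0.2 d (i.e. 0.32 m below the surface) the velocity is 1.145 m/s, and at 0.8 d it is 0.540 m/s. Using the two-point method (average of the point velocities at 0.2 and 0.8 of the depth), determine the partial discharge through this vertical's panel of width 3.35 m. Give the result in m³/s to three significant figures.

v̄ = (1.145 + 0.540) / 2 = 0.8425 m/s
q = v̄ × d × w = 0.8425 × 1.61 × 3.35 = 4.544 m³/s

4.54 m³/s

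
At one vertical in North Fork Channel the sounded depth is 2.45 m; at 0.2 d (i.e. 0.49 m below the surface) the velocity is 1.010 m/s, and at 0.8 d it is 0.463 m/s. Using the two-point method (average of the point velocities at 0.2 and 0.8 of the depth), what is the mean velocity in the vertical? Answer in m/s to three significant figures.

0.737 m/s

v̄ = (1.010 + 0.463) / 2 = 0.7365 m/s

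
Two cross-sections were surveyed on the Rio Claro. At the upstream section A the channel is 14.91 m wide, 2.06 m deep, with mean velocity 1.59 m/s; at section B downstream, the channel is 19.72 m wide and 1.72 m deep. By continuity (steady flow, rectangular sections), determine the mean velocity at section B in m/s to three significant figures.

Q = A₁V₁ = (14.91×2.06) × 1.59 = 48.84 m³/s
A₂ = 19.72 × 1.72 = 33.92 m²
V₂ = Q/A₂ = 48.84/33.92 = 1.440 m/s

1.44 m/s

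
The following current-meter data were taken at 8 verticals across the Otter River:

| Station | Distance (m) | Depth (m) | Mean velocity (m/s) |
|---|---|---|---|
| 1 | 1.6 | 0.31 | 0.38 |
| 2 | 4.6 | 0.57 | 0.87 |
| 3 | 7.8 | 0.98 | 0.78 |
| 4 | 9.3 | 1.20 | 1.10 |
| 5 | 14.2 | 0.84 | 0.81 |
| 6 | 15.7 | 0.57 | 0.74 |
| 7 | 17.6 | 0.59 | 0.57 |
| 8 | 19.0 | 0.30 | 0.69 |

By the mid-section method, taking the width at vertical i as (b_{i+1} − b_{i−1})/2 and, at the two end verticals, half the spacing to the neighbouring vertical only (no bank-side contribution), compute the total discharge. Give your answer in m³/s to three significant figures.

w_1 = (4.6 − 1.6)/2 = 1.5 m; q_1 = 0.38 × 0.31 × 1.5 = 0.1767 m³/s
w_2 = (7.8 − 1.6)/2 = 3.1 m; q_2 = 0.87 × 0.57 × 3.1 = 1.537 m³/s
w_3 = (9.3 − 4.6)/2 = 2.35 m; q_3 = 0.78 × 0.98 × 2.35 = 1.796 m³/s
w_4 = (14.2 − 7.8)/2 = 3.2 m; q_4 = 1.10 × 1.20 × 3.2 = 4.224 m³/s
w_5 = (15.7 − 9.3)/2 = 3.2 m; q_5 = 0.81 × 0.84 × 3.2 = 2.177 m³/s
w_6 = (17.6 − 14.2)/2 = 1.7 m; q_6 = 0.74 × 0.57 × 1.7 = 0.7171 m³/s
w_7 = (19.0 − 15.7)/2 = 1.65 m; q_7 = 0.57 × 0.59 × 1.65 = 0.5549 m³/s
w_8 = (19.0 − 17.6)/2 = 0.7 m; q_8 = 0.69 × 0.30 × 0.7 = 0.1449 m³/s
Q = Σ qᵢ = 11.33 m³/s

11.3 m³/s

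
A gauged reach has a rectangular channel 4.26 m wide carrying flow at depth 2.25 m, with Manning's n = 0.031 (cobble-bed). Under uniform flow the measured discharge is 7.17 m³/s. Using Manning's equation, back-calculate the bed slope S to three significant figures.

A = b·y = 4.26 × 2.25 = 9.585 m²
P = b + 2y = 4.26 + 2×2.25 = 8.760 m
R = A/P = 9.585/8.760 = 1.094 m
S = (Q·n / (1·A·R^(2/3)))² = (7.17×0.031 / (1×9.585×1.062))² = 0.0004769

0.000477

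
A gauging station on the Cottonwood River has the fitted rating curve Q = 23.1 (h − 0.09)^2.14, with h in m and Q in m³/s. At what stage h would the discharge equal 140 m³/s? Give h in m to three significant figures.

2.41 m

h − h₀ = (Q/C)^(1/b) = (140/23.1)^(1/2.14) = 2.321 m
h = 0.09 + 2.321 = 2.411 m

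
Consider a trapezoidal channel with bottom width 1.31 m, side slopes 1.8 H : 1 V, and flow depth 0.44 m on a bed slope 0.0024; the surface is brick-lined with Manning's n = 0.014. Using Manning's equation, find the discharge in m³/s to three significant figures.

1.44 m³/s

A = (b + z·y)·y = (1.31 + 1.8×0.44)×0.44 = 0.9249 m²
P = b + 2y√(1+z²) = 1.31 + 2×0.44×√(1+1.8²) = 3.122 m
R = A/P = 0.9249/3.122 = 0.2962 m
Q = (1/n)·A·R^(2/3)·S^(1/2) = (1/0.014) × 0.9249 × 0.2962^(2/3) × 0.0024^(1/2) = 1.438 m³/s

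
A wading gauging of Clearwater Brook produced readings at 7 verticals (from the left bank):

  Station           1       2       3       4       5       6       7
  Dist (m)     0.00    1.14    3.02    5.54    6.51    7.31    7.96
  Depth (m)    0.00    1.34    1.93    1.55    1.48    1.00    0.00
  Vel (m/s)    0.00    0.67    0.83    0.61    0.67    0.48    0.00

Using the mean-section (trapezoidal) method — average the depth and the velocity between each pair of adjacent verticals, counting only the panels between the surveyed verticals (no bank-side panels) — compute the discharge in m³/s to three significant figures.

7.31 m³/s

Panel 1-2: Δb = 1.14 m, d̄ = (0.00+1.34)/2 = 0.67, v̄ = (0.00+0.67)/2 = 0.335 → q = 1.14×0.67×0.335 = 0.2559 m³/s
Panel 2-3: Δb = 1.88 m, d̄ = (1.34+1.93)/2 = 1.635, v̄ = (0.67+0.83)/2 = 0.75 → q = 1.88×1.635×0.75 = 2.305 m³/s
Panel 3-4: Δb = 2.52 m, d̄ = (1.93+1.55)/2 = 1.74, v̄ = (0.83+0.61)/2 = 0.72 → q = 2.52×1.74×0.72 = 3.157 m³/s
Panel 4-5: Δb = 0.97 m, d̄ = (1.55+1.48)/2 = 1.515, v̄ = (0.61+0.67)/2 = 0.64 → q = 0.97×1.515×0.64 = 0.9405 m³/s
Panel 5-6: Δb = 0.8 m, d̄ = (1.48+1.00)/2 = 1.24, v̄ = (0.67+0.48)/2 = 0.575 → q = 0.8×1.24×0.575 = 0.5704 m³/s
Panel 6-7: Δb = 0.65 m, d̄ = (1.00+0.00)/2 = 0.5, v̄ = (0.48+0.00)/2 = 0.24 → q = 0.65×0.5×0.24 = 0.07800 m³/s
Q = Σ q = 7.307 m³/s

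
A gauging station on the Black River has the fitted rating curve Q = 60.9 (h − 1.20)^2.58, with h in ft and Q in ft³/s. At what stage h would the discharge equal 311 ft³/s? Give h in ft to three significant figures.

3.08 ft

h − h₀ = (Q/C)^(1/b) = (311/60.9)^(1/2.58) = 1.881 ft
h = 1.20 + 1.881 = 3.081 ft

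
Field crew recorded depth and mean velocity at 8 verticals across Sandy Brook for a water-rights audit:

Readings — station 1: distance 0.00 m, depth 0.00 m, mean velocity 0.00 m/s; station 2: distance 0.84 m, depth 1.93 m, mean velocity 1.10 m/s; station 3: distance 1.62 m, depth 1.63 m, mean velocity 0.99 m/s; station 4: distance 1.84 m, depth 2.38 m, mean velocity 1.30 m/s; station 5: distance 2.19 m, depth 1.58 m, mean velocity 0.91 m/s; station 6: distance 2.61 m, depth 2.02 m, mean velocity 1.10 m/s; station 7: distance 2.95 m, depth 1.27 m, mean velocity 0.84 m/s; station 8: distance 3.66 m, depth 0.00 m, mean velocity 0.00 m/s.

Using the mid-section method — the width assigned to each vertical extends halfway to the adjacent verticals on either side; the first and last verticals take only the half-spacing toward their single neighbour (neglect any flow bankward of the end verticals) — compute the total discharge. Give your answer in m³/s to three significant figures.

5.37 m³/s

w_2 = (1.62 − 0.00)/2 = 0.81 m; q_2 = 1.10 × 1.93 × 0.81 = 1.720 m³/s
w_3 = (1.84 − 0.84)/2 = 0.5 m; q_3 = 0.99 × 1.63 × 0.5 = 0.8069 m³/s
w_4 = (2.19 − 1.62)/2 = 0.285 m; q_4 = 1.30 × 2.38 × 0.285 = 0.8818 m³/s
w_5 = (2.61 − 1.84)/2 = 0.385 m; q_5 = 0.91 × 1.58 × 0.385 = 0.5536 m³/s
w_6 = (2.95 − 2.19)/2 = 0.38 m; q_6 = 1.10 × 2.02 × 0.38 = 0.8444 m³/s
w_7 = (3.66 − 2.61)/2 = 0.525 m; q_7 = 0.84 × 1.27 × 0.525 = 0.5601 m³/s
Stations 1, 8 contribute zero (depth or velocity is 0).
Q = Σ qᵢ = 5.366 m³/s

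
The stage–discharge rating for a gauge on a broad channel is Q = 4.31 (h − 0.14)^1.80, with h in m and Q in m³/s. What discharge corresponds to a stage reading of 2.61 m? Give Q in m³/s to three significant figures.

21.9 m³/s

Q = 4.31 × (2.61 − 0.14)^1.80 = 4.31 × 2.47^1.80 = 21.94 m³/s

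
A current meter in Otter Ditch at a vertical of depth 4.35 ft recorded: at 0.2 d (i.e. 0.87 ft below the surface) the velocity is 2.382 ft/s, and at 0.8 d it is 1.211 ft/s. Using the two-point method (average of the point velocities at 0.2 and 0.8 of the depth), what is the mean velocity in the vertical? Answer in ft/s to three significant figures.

1.80 ft/s

v̄ = (2.382 + 1.211) / 2 = 1.797 ft/s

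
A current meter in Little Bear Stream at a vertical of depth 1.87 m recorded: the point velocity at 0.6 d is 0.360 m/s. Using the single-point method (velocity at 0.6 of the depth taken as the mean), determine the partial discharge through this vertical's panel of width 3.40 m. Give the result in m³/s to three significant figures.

v̄ = v₀.₆ = 0.360 m/s
q = v̄ × d × w = 0.3600 × 1.87 × 3.40 = 2.289 m³/s

2.29 m³/s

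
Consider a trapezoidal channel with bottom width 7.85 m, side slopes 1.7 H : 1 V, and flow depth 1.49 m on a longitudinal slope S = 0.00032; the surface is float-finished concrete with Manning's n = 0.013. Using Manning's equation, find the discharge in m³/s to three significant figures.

23.1 m³/s

A = (b + z·y)·y = (7.85 + 1.7×1.49)×1.49 = 15.47 m²
P = b + 2y√(1+z²) = 7.85 + 2×1.49×√(1+1.7²) = 13.73 m
R = A/P = 15.47/13.73 = 1.127 m
Q = (1/n)·A·R^(2/3)·S^(1/2) = (1/0.013) × 15.47 × 1.127^(2/3) × 0.00032^(1/2) = 23.05 m³/s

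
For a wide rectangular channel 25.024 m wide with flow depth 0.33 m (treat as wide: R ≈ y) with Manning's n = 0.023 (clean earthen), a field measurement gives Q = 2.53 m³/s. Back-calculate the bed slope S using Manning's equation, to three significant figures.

0.000218

A = b·y = 25.024 × 0.33 = 8.258 m²
Wide channel: R ≈ y = 0.33 m
S = (Q·n / (1·A·R^(2/3)))² = (2.53×0.023 / (1×8.258×0.4775))² = 0.0002177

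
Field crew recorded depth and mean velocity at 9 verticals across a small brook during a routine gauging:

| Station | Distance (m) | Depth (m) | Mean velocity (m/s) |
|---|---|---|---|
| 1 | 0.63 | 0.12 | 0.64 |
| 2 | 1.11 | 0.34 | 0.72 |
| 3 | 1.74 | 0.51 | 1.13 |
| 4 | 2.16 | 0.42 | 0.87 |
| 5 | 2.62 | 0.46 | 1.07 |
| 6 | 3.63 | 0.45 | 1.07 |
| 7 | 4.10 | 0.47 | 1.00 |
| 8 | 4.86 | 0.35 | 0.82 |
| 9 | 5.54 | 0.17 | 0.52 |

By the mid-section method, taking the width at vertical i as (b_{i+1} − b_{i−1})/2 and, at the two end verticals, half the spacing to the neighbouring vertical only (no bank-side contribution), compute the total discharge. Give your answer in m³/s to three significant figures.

1.86 m³/s

w_1 = (1.11 − 0.63)/2 = 0.24 m; q_1 = 0.64 × 0.12 × 0.24 = 0.01843 m³/s
w_2 = (1.74 − 0.63)/2 = 0.555 m; q_2 = 0.72 × 0.34 × 0.555 = 0.1359 m³/s
w_3 = (2.16 − 1.11)/2 = 0.525 m; q_3 = 1.13 × 0.51 × 0.525 = 0.3026 m³/s
w_4 = (2.62 − 1.74)/2 = 0.44 m; q_4 = 0.87 × 0.42 × 0.44 = 0.1608 m³/s
w_5 = (3.63 − 2.16)/2 = 0.735 m; q_5 = 1.07 × 0.46 × 0.735 = 0.3618 m³/s
w_6 = (4.10 − 2.62)/2 = 0.74 m; q_6 = 1.07 × 0.45 × 0.74 = 0.3563 m³/s
w_7 = (4.86 − 3.63)/2 = 0.615 m; q_7 = 1.00 × 0.47 × 0.615 = 0.2891 m³/s
w_8 = (5.54 − 4.10)/2 = 0.72 m; q_8 = 0.82 × 0.35 × 0.72 = 0.2066 m³/s
w_9 = (5.54 − 4.86)/2 = 0.34 m; q_9 = 0.52 × 0.17 × 0.34 = 0.03006 m³/s
Q = Σ qᵢ = 1.861 m³/s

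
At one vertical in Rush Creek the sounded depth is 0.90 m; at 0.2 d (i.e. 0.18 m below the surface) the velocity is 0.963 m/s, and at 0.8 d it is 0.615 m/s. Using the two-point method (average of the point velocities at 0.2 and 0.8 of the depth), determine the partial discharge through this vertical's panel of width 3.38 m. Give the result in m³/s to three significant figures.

v̄ = (0.963 + 0.615) / 2 = 0.7890 m/s
q = v̄ × d × w = 0.7890 × 0.90 × 3.38 = 2.400 m³/s

2.40 m³/s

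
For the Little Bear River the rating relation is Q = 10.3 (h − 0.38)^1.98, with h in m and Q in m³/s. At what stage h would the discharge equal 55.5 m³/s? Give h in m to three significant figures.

2.72 m

h − h₀ = (Q/C)^(1/b) = (55.5/10.3)^(1/1.98) = 2.341 m
h = 0.38 + 2.341 = 2.721 m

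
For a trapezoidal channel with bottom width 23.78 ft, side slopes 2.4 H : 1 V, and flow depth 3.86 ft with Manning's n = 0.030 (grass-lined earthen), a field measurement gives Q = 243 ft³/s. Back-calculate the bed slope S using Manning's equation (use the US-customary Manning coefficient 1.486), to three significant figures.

A = (b + z·y)·y = (23.78 + 2.4×3.86)×3.86 = 127.5 ft²
P = b + 2y√(1+z²) = 23.78 + 2×3.86×√(1+2.4²) = 43.85 ft
R = A/P = 127.5/43.85 = 2.909 ft
S = (Q·n / (1.486·A·R^(2/3)))² = (243×0.030 / (1.486×127.5×2.038))² = 0.0003563

0.000356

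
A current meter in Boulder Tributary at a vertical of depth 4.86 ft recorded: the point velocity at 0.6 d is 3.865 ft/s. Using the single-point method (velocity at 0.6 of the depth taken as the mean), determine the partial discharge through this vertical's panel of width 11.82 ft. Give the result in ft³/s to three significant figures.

v̄ = v₀.₆ = 3.865 ft/s
q = v̄ × d × w = 3.865 × 4.86 × 11.82 = 222.0 ft³/s

222 ft³/s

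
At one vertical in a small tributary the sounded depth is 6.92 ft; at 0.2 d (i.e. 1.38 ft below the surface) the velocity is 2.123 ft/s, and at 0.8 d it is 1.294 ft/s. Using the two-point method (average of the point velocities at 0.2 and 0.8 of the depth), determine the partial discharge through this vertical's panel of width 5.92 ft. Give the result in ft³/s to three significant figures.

70.0 ft³/s

v̄ = (2.123 + 1.294) / 2 = 1.709 ft/s
q = v̄ × d × w = 1.709 × 6.92 × 5.92 = 69.99 ft³/s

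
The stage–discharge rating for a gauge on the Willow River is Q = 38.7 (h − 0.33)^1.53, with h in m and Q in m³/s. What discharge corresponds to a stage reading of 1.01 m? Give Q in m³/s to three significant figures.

21.5 m³/s

Q = 38.7 × (1.01 − 0.33)^1.53 = 38.7 × 0.68^1.53 = 21.45 m³/s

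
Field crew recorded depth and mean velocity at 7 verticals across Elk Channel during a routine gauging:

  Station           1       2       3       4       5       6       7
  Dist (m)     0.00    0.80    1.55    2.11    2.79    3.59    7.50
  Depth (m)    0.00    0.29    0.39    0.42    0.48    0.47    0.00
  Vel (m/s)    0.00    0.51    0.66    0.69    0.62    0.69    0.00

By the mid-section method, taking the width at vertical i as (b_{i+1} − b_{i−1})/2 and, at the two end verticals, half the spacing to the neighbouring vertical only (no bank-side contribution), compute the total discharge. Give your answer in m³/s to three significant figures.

w_2 = (1.55 − 0.00)/2 = 0.775 m; q_2 = 0.51 × 0.29 × 0.775 = 0.1146 m³/s
w_3 = (2.11 − 0.80)/2 = 0.655 m; q_3 = 0.66 × 0.39 × 0.655 = 0.1686 m³/s
w_4 = (2.79 − 1.55)/2 = 0.62 m; q_4 = 0.69 × 0.42 × 0.62 = 0.1797 m³/s
w_5 = (3.59 − 2.11)/2 = 0.74 m; q_5 = 0.62 × 0.48 × 0.74 = 0.2202 m³/s
w_6 = (7.50 − 2.79)/2 = 2.355 m; q_6 = 0.69 × 0.47 × 2.355 = 0.7637 m³/s
Stations 1, 7 contribute zero (depth or velocity is 0).
Q = Σ qᵢ = 1.447 m³/s

1.45 m³/s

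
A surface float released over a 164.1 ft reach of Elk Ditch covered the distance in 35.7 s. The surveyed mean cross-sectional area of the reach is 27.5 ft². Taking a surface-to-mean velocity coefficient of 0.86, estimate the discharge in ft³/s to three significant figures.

109 ft³/s

v_surface = L / t̄ = 164.1 / 35.7 = 4.597 ft/s
v_mean = 0.86 × 4.597 = 3.953 ft/s
Q = A × v_mean = 27.5 × 3.953 = 108.7 ft³/s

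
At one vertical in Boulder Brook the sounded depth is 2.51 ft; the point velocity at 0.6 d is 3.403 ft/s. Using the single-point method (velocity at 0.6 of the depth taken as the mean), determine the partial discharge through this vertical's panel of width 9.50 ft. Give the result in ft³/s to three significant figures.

v̄ = v₀.₆ = 3.403 ft/s
q = v̄ × d × w = 3.403 × 2.51 × 9.50 = 81.14 ft³/s

81.1 ft³/s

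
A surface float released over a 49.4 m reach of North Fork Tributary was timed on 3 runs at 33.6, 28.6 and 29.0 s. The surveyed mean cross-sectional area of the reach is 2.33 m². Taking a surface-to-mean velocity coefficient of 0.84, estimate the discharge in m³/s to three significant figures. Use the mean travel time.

3.18 m³/s

t̄ = (33.6 + 28.6 + 29.0) / 3 = 30.4 s
v_surface = L / t̄ = 49.4 / 30.4 = 1.625 m/s
v_mean = 0.84 × 1.625 = 1.365 m/s
Q = A × v_mean = 2.33 × 1.365 = 3.180 m³/s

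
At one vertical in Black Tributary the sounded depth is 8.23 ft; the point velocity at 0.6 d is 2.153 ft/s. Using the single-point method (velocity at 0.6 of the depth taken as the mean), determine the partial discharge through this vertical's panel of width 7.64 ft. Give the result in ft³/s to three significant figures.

v̄ = v₀.₆ = 2.153 ft/s
q = v̄ × d × w = 2.153 × 8.23 × 7.64 = 135.4 ft³/s

135 ft³/s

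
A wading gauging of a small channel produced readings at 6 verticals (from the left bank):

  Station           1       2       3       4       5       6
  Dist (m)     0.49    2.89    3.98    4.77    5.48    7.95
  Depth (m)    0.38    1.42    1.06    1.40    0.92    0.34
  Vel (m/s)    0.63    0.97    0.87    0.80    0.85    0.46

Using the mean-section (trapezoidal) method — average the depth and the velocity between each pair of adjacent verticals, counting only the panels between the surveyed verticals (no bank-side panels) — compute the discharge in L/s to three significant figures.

5480 L/s

Panel 1-2: Δb = 2.4 m, d̄ = (0.38+1.42)/2 = 0.9, v̄ = (0.63+0.97)/2 = 0.8 → q = 2.4×0.9×0.8 = 1.728 m³/s
Panel 2-3: Δb = 1.09 m, d̄ = (1.42+1.06)/2 = 1.24, v̄ = (0.97+0.87)/2 = 0.92 → q = 1.09×1.24×0.92 = 1.243 m³/s
Panel 3-4: Δb = 0.79 m, d̄ = (1.06+1.40)/2 = 1.23, v̄ = (0.87+0.80)/2 = 0.835 → q = 0.79×1.23×0.835 = 0.8114 m³/s
Panel 4-5: Δb = 0.71 m, d̄ = (1.40+0.92)/2 = 1.16, v̄ = (0.80+0.85)/2 = 0.825 → q = 0.71×1.16×0.825 = 0.6795 m³/s
Panel 5-6: Δb = 2.47 m, d̄ = (0.92+0.34)/2 = 0.63, v̄ = (0.85+0.46)/2 = 0.655 → q = 2.47×0.63×0.655 = 1.019 m³/s
Q = Σ q = 5.482 m³/s
= 5.482 × 1000 = 5482 L/s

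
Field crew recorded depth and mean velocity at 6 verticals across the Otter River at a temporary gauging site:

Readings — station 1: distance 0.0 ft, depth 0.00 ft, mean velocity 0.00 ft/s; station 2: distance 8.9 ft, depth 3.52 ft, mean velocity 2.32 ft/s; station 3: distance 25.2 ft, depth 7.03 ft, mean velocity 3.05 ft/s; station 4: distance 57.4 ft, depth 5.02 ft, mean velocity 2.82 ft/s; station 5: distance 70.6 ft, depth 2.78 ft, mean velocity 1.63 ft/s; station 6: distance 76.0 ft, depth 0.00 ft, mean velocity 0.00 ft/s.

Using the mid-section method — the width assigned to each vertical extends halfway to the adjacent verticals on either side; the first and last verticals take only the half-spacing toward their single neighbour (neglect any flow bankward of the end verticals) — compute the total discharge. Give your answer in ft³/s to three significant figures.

986 ft³/s

w_2 = (25.2 − 0.0)/2 = 12.6 ft; q_2 = 2.32 × 3.52 × 12.6 = 102.9 ft³/s
w_3 = (57.4 − 8.9)/2 = 24.25 ft; q_3 = 3.05 × 7.03 × 24.25 = 520.0 ft³/s
w_4 = (70.6 − 25.2)/2 = 22.7 ft; q_4 = 2.82 × 5.02 × 22.7 = 321.4 ft³/s
w_5 = (76.0 − 57.4)/2 = 9.3 ft; q_5 = 1.63 × 2.78 × 9.3 = 42.14 ft³/s
Stations 1, 6 contribute zero (depth or velocity is 0).
Q = Σ qᵢ = 986.3 ft³/s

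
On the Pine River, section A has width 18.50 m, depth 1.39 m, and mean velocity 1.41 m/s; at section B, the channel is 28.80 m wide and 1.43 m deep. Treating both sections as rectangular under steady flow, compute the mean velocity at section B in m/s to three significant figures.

0.880 m/s

Q = A₁V₁ = (18.50×1.39) × 1.41 = 36.26 m³/s
A₂ = 28.80 × 1.43 = 41.18 m²
V₂ = Q/A₂ = 36.26/41.18 = 0.8804 m/s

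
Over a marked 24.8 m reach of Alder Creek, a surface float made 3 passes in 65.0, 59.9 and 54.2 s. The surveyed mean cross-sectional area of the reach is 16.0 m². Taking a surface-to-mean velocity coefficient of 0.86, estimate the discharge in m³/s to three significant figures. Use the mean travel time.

t̄ = (65.0 + 59.9 + 54.2) / 3 = 59.7 s
v_surface = L / t̄ = 24.8 / 59.7 = 0.4154 m/s
v_mean = 0.86 × 0.4154 = 0.3573 m/s
Q = A × v_mean = 16.0 × 0.3573 = 5.716 m³/s

5.72 m³/s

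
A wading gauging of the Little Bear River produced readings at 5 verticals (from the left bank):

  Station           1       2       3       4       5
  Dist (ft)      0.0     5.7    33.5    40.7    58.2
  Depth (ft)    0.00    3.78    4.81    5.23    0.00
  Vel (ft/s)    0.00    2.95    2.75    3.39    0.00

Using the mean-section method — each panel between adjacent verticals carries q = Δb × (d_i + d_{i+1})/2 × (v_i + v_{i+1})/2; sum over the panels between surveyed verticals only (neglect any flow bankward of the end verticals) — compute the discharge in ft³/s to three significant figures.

545 ft³/s

Panel 1-2: Δb = 5.7 ft, d̄ = (0.00+3.78)/2 = 1.89, v̄ = (0.00+2.95)/2 = 1.475 → q = 5.7×1.89×1.475 = 15.89 ft³/s
Panel 2-3: Δb = 27.8 ft, d̄ = (3.78+4.81)/2 = 4.295, v̄ = (2.95+2.75)/2 = 2.85 → q = 27.8×4.295×2.85 = 340.3 ft³/s
Panel 3-4: Δb = 7.2 ft, d̄ = (4.81+5.23)/2 = 5.02, v̄ = (2.75+3.39)/2 = 3.07 → q = 7.2×5.02×3.07 = 111.0 ft³/s
Panel 4-5: Δb = 17.5 ft, d̄ = (5.23+0.00)/2 = 2.615, v̄ = (3.39+0.00)/2 = 1.695 → q = 17.5×2.615×1.695 = 77.57 ft³/s
Q = Σ q = 544.7 ft³/s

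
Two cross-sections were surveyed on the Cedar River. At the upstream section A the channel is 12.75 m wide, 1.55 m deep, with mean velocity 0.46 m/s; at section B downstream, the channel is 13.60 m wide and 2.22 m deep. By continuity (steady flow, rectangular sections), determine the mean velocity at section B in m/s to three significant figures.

0.301 m/s

Q = A₁V₁ = (12.75×1.55) × 0.46 = 9.091 m³/s
A₂ = 13.60 × 2.22 = 30.19 m²
V₂ = Q/A₂ = 9.091/30.19 = 0.3011 m/s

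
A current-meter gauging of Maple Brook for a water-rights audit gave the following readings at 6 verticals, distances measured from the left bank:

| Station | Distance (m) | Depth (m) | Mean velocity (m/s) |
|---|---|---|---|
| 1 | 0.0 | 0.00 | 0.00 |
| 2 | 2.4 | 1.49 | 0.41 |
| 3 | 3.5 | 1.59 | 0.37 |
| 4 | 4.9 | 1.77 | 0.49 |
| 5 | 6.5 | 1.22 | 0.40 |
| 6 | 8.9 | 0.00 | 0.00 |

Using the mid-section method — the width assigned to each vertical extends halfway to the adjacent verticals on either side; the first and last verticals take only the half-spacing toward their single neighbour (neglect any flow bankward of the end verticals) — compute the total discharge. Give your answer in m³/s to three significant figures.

w_2 = (3.5 − 0.0)/2 = 1.75 m; q_2 = 0.41 × 1.49 × 1.75 = 1.069 m³/s
w_3 = (4.9 − 2.4)/2 = 1.25 m; q_3 = 0.37 × 1.59 × 1.25 = 0.7354 m³/s
w_4 = (6.5 − 3.5)/2 = 1.5 m; q_4 = 0.49 × 1.77 × 1.5 = 1.301 m³/s
w_5 = (8.9 − 4.9)/2 = 2 m; q_5 = 0.40 × 1.22 × 2 = 0.9760 m³/s
Stations 1, 6 contribute zero (depth or velocity is 0).
Q = Σ qᵢ = 4.081 m³/s

4.08 m³/s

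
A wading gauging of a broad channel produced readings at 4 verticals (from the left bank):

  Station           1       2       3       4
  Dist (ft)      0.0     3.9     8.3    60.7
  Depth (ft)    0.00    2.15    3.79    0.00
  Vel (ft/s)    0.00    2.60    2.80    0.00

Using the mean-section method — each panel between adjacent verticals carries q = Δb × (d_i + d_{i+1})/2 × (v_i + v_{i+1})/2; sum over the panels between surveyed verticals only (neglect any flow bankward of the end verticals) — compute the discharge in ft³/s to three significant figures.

Panel 1-2: Δb = 3.9 ft, d̄ = (0.00+2.15)/2 = 1.075, v̄ = (0.00+2.60)/2 = 1.3 → q = 3.9×1.075×1.3 = 5.450 ft³/s
Panel 2-3: Δb = 4.4 ft, d̄ = (2.15+3.79)/2 = 2.97, v̄ = (2.60+2.80)/2 = 2.7 → q = 4.4×2.97×2.7 = 35.28 ft³/s
Panel 3-4: Δb = 52.4 ft, d̄ = (3.79+0.00)/2 = 1.895, v̄ = (2.80+0.00)/2 = 1.4 → q = 52.4×1.895×1.4 = 139.0 ft³/s
Q = Σ q = 179.8 ft³/s

180 ft³/s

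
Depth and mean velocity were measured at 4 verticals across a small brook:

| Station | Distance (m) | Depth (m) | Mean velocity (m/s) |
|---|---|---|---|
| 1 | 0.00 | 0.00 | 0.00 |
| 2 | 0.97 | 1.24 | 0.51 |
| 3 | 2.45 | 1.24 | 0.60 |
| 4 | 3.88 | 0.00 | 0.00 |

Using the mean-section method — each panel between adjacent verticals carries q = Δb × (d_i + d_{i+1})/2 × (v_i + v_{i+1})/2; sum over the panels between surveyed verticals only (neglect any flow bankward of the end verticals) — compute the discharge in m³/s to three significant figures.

1.44 m³/s

Panel 1-2: Δb = 0.97 m, d̄ = (0.00+1.24)/2 = 0.62, v̄ = (0.00+0.51)/2 = 0.255 → q = 0.97×0.62×0.255 = 0.1534 m³/s
Panel 2-3: Δb = 1.48 m, d̄ = (1.24+1.24)/2 = 1.24, v̄ = (0.51+0.60)/2 = 0.555 → q = 1.48×1.24×0.555 = 1.019 m³/s
Panel 3-4: Δb = 1.43 m, d̄ = (1.24+0.00)/2 = 0.62, v̄ = (0.60+0.00)/2 = 0.3 → q = 1.43×0.62×0.3 = 0.2660 m³/s
Q = Σ q = 1.438 m³/s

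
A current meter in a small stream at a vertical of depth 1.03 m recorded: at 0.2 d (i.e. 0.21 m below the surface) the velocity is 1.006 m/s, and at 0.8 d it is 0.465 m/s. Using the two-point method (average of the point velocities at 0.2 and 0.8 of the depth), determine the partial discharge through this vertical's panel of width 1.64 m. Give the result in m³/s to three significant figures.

v̄ = (1.006 + 0.465) / 2 = 0.7355 m/s
q = v̄ × d × w = 0.7355 × 1.03 × 1.64 = 1.242 m³/s

1.24 m³/s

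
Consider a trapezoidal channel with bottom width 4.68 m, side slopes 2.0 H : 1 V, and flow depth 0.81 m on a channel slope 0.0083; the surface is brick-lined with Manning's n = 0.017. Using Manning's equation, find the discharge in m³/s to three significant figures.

19.8 m³/s

A = (b + z·y)·y = (4.68 + 2.0×0.81)×0.81 = 5.103 m²
P = b + 2y√(1+z²) = 4.68 + 2×0.81×√(1+2.0²) = 8.302 m
R = A/P = 5.103/8.302 = 0.6146 m
Q = (1/n)·A·R^(2/3)·S^(1/2) = (1/0.017) × 5.103 × 0.6146^(2/3) × 0.0083^(1/2) = 19.77 m³/s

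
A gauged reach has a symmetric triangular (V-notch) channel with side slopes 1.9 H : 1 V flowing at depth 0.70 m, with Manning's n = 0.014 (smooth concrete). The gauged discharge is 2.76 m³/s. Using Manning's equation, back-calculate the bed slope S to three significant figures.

A = z·y² = 1.9×0.70² = 0.9310 m²
P = 2y√(1+z²) = 2×0.70×√(1+1.9²) = 3.006 m
R = A/P = 0.9310/3.006 = 0.3097 m
S = (Q·n / (1·A·R^(2/3)))² = (2.76×0.014 / (1×0.9310×0.4578))² = 0.008220

0.00822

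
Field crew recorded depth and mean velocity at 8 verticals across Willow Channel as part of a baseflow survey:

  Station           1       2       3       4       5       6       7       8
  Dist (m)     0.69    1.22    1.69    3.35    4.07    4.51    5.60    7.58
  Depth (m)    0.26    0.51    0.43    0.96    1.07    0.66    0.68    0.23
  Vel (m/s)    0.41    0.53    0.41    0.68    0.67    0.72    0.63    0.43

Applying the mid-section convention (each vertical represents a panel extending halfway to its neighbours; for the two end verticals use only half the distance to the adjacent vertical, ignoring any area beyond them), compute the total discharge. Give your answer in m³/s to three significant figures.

w_1 = (1.22 − 0.69)/2 = 0.265 m; q_1 = 0.41 × 0.26 × 0.265 = 0.02825 m³/s
w_2 = (1.69 − 0.69)/2 = 0.5 m; q_2 = 0.53 × 0.51 × 0.5 = 0.1352 m³/s
w_3 = (3.35 − 1.22)/2 = 1.065 m; q_3 = 0.41 × 0.43 × 1.065 = 0.1878 m³/s
w_4 = (4.07 − 1.69)/2 = 1.19 m; q_4 = 0.68 × 0.96 × 1.19 = 0.7768 m³/s
w_5 = (4.51 − 3.35)/2 = 0.58 m; q_5 = 0.67 × 1.07 × 0.58 = 0.4158 m³/s
w_6 = (5.60 − 4.07)/2 = 0.765 m; q_6 = 0.72 × 0.66 × 0.765 = 0.3635 m³/s
w_7 = (7.58 − 4.51)/2 = 1.535 m; q_7 = 0.63 × 0.68 × 1.535 = 0.6576 m³/s
w_8 = (7.58 − 5.60)/2 = 0.99 m; q_8 = 0.43 × 0.23 × 0.99 = 0.09791 m³/s
Q = Σ qᵢ = 2.663 m³/s

2.66 m³/s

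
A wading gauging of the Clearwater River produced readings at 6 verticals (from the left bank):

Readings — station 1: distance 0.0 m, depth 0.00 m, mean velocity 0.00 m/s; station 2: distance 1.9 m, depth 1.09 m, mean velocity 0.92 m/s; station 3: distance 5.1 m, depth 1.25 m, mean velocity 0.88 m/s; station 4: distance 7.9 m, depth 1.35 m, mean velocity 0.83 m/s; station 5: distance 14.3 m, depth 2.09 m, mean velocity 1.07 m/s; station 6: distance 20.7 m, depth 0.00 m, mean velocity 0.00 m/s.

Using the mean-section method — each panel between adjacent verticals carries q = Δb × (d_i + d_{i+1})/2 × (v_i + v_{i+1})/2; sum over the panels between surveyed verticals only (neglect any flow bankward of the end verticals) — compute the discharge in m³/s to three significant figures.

21.0 m³/s

Panel 1-2: Δb = 1.9 m, d̄ = (0.00+1.09)/2 = 0.545, v̄ = (0.00+0.92)/2 = 0.46 → q = 1.9×0.545×0.46 = 0.4763 m³/s
Panel 2-3: Δb = 3.2 m, d̄ = (1.09+1.25)/2 = 1.17, v̄ = (0.92+0.88)/2 = 0.9 → q = 3.2×1.17×0.9 = 3.370 m³/s
Panel 3-4: Δb = 2.8 m, d̄ = (1.25+1.35)/2 = 1.3, v̄ = (0.88+0.83)/2 = 0.855 → q = 2.8×1.3×0.855 = 3.112 m³/s
Panel 4-5: Δb = 6.4 m, d̄ = (1.35+2.09)/2 = 1.72, v̄ = (0.83+1.07)/2 = 0.95 → q = 6.4×1.72×0.95 = 10.46 m³/s
Panel 5-6: Δb = 6.4 m, d̄ = (2.09+0.00)/2 = 1.045, v̄ = (1.07+0.00)/2 = 0.535 → q = 6.4×1.045×0.535 = 3.578 m³/s
Q = Σ q = 20.99 m³/s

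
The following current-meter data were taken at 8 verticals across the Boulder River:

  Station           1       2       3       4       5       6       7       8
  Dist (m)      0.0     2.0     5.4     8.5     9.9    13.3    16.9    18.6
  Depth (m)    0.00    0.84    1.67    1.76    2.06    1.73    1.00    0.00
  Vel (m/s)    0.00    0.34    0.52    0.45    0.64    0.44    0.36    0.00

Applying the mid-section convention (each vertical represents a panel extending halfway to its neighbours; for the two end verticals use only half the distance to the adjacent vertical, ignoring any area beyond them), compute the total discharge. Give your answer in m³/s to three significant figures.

w_2 = (5.4 − 0.0)/2 = 2.7 m; q_2 = 0.34 × 0.84 × 2.7 = 0.7711 m³/s
w_3 = (8.5 − 2.0)/2 = 3.25 m; q_3 = 0.52 × 1.67 × 3.25 = 2.822 m³/s
w_4 = (9.9 − 5.4)/2 = 2.25 m; q_4 = 0.45 × 1.76 × 2.25 = 1.782 m³/s
w_5 = (13.3 − 8.5)/2 = 2.4 m; q_5 = 0.64 × 2.06 × 2.4 = 3.164 m³/s
w_6 = (16.9 − 9.9)/2 = 3.5 m; q_6 = 0.44 × 1.73 × 3.5 = 2.664 m³/s
w_7 = (18.6 − 13.3)/2 = 2.65 m; q_7 = 0.36 × 1.00 × 2.65 = 0.9540 m³/s
Stations 1, 8 contribute zero (depth or velocity is 0).
Q = Σ qᵢ = 12.16 m³/s

12.2 m³/s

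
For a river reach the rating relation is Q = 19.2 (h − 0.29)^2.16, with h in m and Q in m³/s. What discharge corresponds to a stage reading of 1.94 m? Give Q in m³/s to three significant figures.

Q = 19.2 × (1.94 − 0.29)^2.16 = 19.2 × 1.65^2.16 = 56.63 m³/s

56.6 m³/s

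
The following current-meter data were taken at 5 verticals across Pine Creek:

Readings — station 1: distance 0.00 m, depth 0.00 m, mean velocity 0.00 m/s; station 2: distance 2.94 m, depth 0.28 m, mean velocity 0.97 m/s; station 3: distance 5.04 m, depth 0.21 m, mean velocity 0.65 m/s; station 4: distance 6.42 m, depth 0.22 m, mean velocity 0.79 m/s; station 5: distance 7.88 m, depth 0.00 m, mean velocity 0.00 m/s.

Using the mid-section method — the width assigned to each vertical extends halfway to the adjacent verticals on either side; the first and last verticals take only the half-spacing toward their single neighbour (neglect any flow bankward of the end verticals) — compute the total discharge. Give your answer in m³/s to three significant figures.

w_2 = (5.04 − 0.00)/2 = 2.52 m; q_2 = 0.97 × 0.28 × 2.52 = 0.6844 m³/s
w_3 = (6.42 − 2.94)/2 = 1.74 m; q_3 = 0.65 × 0.21 × 1.74 = 0.2375 m³/s
w_4 = (7.88 − 5.04)/2 = 1.42 m; q_4 = 0.79 × 0.22 × 1.42 = 0.2468 m³/s
Stations 1, 5 contribute zero (depth or velocity is 0).
Q = Σ qᵢ = 1.169 m³/s

1.17 m³/s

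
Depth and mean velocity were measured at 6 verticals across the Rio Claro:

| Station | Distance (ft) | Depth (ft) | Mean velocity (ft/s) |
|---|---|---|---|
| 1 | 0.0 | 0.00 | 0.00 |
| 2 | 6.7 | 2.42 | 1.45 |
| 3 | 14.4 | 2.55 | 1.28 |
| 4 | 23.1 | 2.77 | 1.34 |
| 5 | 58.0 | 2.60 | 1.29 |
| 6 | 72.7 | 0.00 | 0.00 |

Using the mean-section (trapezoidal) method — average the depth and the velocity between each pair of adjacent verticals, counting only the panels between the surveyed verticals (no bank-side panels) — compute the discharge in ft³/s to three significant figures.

Panel 1-2: Δb = 6.7 ft, d̄ = (0.00+2.42)/2 = 1.21, v̄ = (0.00+1.45)/2 = 0.725 → q = 6.7×1.21×0.725 = 5.878 ft³/s
Panel 2-3: Δb = 7.7 ft, d̄ = (2.42+2.55)/2 = 2.485, v̄ = (1.45+1.28)/2 = 1.365 → q = 7.7×2.485×1.365 = 26.12 ft³/s
Panel 3-4: Δb = 8.7 ft, d̄ = (2.55+2.77)/2 = 2.66, v̄ = (1.28+1.34)/2 = 1.31 → q = 8.7×2.66×1.31 = 30.32 ft³/s
Panel 4-5: Δb = 34.9 ft, d̄ = (2.77+2.60)/2 = 2.685, v̄ = (1.34+1.29)/2 = 1.315 → q = 34.9×2.685×1.315 = 123.2 ft³/s
Panel 5-6: Δb = 14.7 ft, d̄ = (2.60+0.00)/2 = 1.3, v̄ = (1.29+0.00)/2 = 0.645 → q = 14.7×1.3×0.645 = 12.33 ft³/s
Q = Σ q = 197.9 ft³/s

198 ft³/s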